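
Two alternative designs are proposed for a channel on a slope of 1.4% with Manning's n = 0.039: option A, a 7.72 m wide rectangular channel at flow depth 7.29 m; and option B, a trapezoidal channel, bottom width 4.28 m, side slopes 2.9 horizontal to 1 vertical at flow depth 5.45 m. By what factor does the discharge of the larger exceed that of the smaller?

2.13

Channel A: Flow area A = b·y = 7.72 × 7.29 = 56.28 m². Wetted perimeter P = b + 2y = 7.72 + 2×7.29 = 22.3 m. Hydraulic radius R = A/P = 56.28/22.3 = 2.524 m. Q_A = (1/0.039)·56.28·2.524^(2/3)·√0.014 = 316.5 m³/s.
Channel B: With bottom width b = 4.28 m and side slope z = 2.9: A = (b + zy)y = (4.28 + 2.9×5.45)×5.45 = 109.5 m²; P = b + 2y√(1+z²) = 4.28 + 2×5.45×3.068 = 37.72 m. Hydraulic radius R = A/P = 109.5/37.72 = 2.902 m. Q_B = (1/0.039)·109.5·2.902^(2/3)·√0.014 = 675.7 m³/s.
The larger discharge is 675.7 m³/s and the smaller is 316.5 m³/s; the ratio is 2.13.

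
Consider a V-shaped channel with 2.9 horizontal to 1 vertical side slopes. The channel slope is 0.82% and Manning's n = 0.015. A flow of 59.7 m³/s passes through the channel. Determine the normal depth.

Manning's equation rearranged: A R^(2/3) = nQ / (1·√S) = 0.015 × 59.7 / (√0.0082) = 9.889.
At y = 2.14 m: A R^(2/3) = 13.38 — over.
At y = 1.6 m: A R^(2/3) = 6.163 — short.
At y = 1.91 m: A R^(2/3) = 9.883 — ≈ 9.889.

y_n = 1.91 m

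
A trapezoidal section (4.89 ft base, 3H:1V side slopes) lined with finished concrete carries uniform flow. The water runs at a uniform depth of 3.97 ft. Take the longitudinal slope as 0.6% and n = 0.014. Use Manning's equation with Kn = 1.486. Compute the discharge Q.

With bottom width b = 4.89 ft and side slope z = 3: A = (b + zy)y = (4.89 + 3×3.97)×3.97 = 66.7 ft²; P = b + 2y√(1+z²) = 4.89 + 2×3.97×3.162 = 30 ft.
Hydraulic radius R = A/P = 66.7/30 = 2.223 ft.
Manning's equation: Q = (1.486/n) A R^(2/3) S^(1/2) = (1.486/0.014) × 66.7 × 2.223^(2/3) × 0.006^(1/2) = 934 ft³/s.

Q = 934 ft³/s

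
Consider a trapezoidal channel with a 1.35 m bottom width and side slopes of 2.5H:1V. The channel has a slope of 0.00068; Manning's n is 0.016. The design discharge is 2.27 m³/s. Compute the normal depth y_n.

y_n = 0.744 m

Manning's equation rearranged: A R^(2/3) = nQ / (1·√S) = 0.016 × 2.27 / (√0.00068) = 1.393.
Try y = 0.578 m: A R^(2/3) = 0.8206 — short.
Try y = 0.744 m: A R^(2/3) = 1.394 — ≈ 1.393.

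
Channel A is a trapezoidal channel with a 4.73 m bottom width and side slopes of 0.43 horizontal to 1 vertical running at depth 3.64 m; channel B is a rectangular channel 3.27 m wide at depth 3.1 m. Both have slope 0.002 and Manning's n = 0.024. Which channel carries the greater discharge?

channel A

Channel A: With bottom width b = 4.73 m and side slope z = 0.43: A = (b + zy)y = (4.73 + 0.43×3.64)×3.64 = 22.91 m²; P = b + 2y√(1+z²) = 4.73 + 2×3.64×1.089 = 12.65 m. Hydraulic radius R = A/P = 22.91/12.65 = 1.811 m. Q_A = (1/0.024)·22.91·1.811^(2/3)·√0.002 = 63.43 m³/s.
Channel B: Flow area A = b·y = 3.27 × 3.1 = 10.14 m². Wetted perimeter P = b + 2y = 3.27 + 2×3.1 = 9.47 m. Hydraulic radius R = A/P = 10.14/9.47 = 1.07 m. Q_B = (1/0.024)·10.14·1.07^(2/3)·√0.002 = 19.77 m³/s.
Q_A = 63.43 m³/s vs Q_B = 19.77 m³/s, so channel A carries more.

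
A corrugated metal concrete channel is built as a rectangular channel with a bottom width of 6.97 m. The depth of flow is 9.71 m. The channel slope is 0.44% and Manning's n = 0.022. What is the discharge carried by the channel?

Flow area A = b·y = 6.97 × 9.71 = 67.68 m². Wetted perimeter P = b + 2y = 6.97 + 2×9.71 = 26.39 m.
Hydraulic radius R = A/P = 67.68/26.39 = 2.565 m.
Manning's equation: Q = (1/n) A R^(2/3) S^(1/2) = (1/0.022) × 67.68 × 2.565^(2/3) × 0.0044^(1/2) = 382 m³/s.

Q = 382 m³/s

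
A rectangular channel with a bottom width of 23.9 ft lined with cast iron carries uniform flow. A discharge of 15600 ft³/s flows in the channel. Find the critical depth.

y_c = 23.7 ft

For a rectangular channel, critical depth y_c = (q²/g)^(1/3) where q = Q/b = 15600/23.9 = 652.7 ft²/s.
So y_c = (652.7²/32.2)^(1/3) = 23.7 ft.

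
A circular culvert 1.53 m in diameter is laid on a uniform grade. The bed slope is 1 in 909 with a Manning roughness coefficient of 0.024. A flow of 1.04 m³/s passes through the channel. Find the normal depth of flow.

Manning's equation rearranged: A R^(2/3) = nQ / (1·√S) = 0.024 × 1.04 / (√0.0011) = 0.7525.
Try y = 1.12 m: A R^(2/3) = 0.8583 — too large.
Try y = 0.842 m: A R^(2/3) = 0.568 — too small.
Try y = 1.01 m: A R^(2/3) = 0.749 — close enough.

y_n = 1.01 m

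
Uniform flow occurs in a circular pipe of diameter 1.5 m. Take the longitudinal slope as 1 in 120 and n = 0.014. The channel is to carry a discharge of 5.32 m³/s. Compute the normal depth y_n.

y_n = 1.1 m

Manning's equation rearranged: A R^(2/3) = nQ / (1·√S) = 0.014 × 5.32 / (√0.008333) = 0.8159.
At y = 0.75 m: A R^(2/3) = 0.4595 — too small.
At y = 1.38 m: A R^(2/3) = 0.9863 — too large.
At y = 1.1 m: A R^(2/3) = 0.8159 — ≈ 0.8159.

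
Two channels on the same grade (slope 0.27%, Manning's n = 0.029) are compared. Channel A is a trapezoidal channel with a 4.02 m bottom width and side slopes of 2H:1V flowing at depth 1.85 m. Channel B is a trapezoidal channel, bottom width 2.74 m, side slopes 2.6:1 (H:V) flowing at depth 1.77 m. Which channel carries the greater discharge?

channel A

Channel A: With bottom width b = 4.02 m and side slope z = 2: A = (b + zy)y = (4.02 + 2×1.85)×1.85 = 14.28 m²; P = b + 2y√(1+z²) = 4.02 + 2×1.85×2.236 = 12.29 m. Hydraulic radius R = A/P = 14.28/12.29 = 1.162 m. Q_A = (1/0.029)·14.28·1.162^(2/3)·√0.0027 = 28.28 m³/s.
Channel B: With bottom width b = 2.74 m and side slope z = 2.6: A = (b + zy)y = (2.74 + 2.6×1.77)×1.77 = 13 m²; P = b + 2y√(1+z²) = 2.74 + 2×1.77×2.786 = 12.6 m. Hydraulic radius R = A/P = 13/12.6 = 1.031 m. Q_B = (1/0.029)·13·1.031^(2/3)·√0.0027 = 23.77 m³/s.
Q_A = 28.28 m³/s vs Q_B = 23.77 m³/s, so channel A carries more.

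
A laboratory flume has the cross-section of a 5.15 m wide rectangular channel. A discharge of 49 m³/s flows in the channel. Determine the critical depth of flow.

y_c = 2.1 m

For a rectangular channel, critical depth y_c = (q²/g)^(1/3) where q = Q/b = 49/5.15 = 9.515 m²/s.
So y_c = (9.515²/9.81)^(1/3) = 2.1 m.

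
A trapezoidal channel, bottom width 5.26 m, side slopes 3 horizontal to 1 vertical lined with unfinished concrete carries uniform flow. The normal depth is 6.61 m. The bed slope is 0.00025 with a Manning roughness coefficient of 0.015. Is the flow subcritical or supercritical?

subcritical

With bottom width b = 5.26 m and side slope z = 3: A = (b + zy)y = (5.26 + 3×6.61)×6.61 = 165.8 m²; P = b + 2y√(1+z²) = 5.26 + 2×6.61×3.162 = 47.07 m.
Hydraulic radius R = A/P = 165.8/47.07 = 3.524 m.
V = (1/n) R^(2/3) √S = (1/0.015) × 3.524^(2/3) × √0.00025 = 2.441 m/s. Hydraulic depth D_h = A/T = 165.8/44.92 = 3.692 m.
Froude number Fr = V/√(g·D_h) = 2.441/√(9.81×3.692) = 0.406, which is less than 1, so the flow is subcritical.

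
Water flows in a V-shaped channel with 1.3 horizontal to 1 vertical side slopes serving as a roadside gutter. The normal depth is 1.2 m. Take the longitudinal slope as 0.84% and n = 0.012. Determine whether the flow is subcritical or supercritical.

For a triangular section with side slope z = 1.3: A = zy² = 1.3×1.2² = 1.872 m²; P = 2y√(1+z²) = 2×1.2×1.64 = 3.936 m.
Hydraulic radius R = A/P = 1.872/3.936 = 0.4756 m.
V = (1/n) R^(2/3) √S = (1/0.012) × 0.4756^(2/3) × √0.0084 = 4.653 m/s. Hydraulic depth D_h = A/T = 1.872/3.12 = 0.6 m.
Froude number Fr = V/√(g·D_h) = 4.653/√(9.81×0.6) = 1.92, which is greater than 1, so the flow is supercritical.

supercritical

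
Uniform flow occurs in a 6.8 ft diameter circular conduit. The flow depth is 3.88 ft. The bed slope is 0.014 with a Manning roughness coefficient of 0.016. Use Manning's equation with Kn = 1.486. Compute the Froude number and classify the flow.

supercritical

For a circular section of diameter D = 6.8 ft at depth y = 3.88 ft, the central angle is θ = 2 arccos(1 − 2y/D) = 3.425 rad. Then A = (D²/8)(θ − sin θ) = 21.41 ft² and P = Dθ/2 = 11.64 ft.
Hydraulic radius R = A/P = 21.41/11.64 = 1.839 ft.
V = (1.486/n) R^(2/3) √S = (1.486/0.016) × 1.839^(2/3) × √0.014 = 16.49 ft/s. Hydraulic depth D_h = A/T = 21.41/6.732 = 3.181 ft.
Froude number Fr = V/√(g·D_h) = 16.49/√(32.2×3.181) = 1.63, which is greater than 1, so the flow is supercritical.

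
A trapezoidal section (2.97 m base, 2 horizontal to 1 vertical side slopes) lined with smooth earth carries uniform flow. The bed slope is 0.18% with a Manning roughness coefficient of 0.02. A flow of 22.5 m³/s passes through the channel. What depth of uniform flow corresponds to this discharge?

Manning's equation rearranged: A R^(2/3) = nQ / (1·√S) = 0.02 × 22.5 / (√0.0018) = 10.61.
At y = 1.36 m: A R^(2/3) = 6.97 — short.
At y = 1.91 m: A R^(2/3) = 14.04 — over.
At y = 1.67 m: A R^(2/3) = 10.6 — close enough.

y_n = 1.67 m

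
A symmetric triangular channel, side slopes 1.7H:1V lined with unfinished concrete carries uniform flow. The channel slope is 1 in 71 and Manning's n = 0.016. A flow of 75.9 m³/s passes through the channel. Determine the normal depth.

Manning's equation rearranged: A R^(2/3) = nQ / (1·√S) = 0.016 × 75.9 / (√0.01408) = 10.23.
Trying y = 1.74 m: A R^(2/3) = 4.248 — low.
Trying y = 2.42 m: A R^(2/3) = 10.24 — close enough.

y_n = 2.42 m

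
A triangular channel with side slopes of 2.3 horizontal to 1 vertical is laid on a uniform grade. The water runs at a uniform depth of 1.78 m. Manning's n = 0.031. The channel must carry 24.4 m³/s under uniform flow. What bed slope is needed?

S = 0.0141

For a triangular section with side slope z = 2.3: A = zy² = 2.3×1.78² = 7.287 m²; P = 2y√(1+z²) = 2×1.78×2.508 = 8.928 m.
Hydraulic radius R = A/P = 7.287/8.928 = 0.8162 m.
From Manning's equation, S = [nQ / (1 A R^(2/3))]² = [0.031 × 24.4 / (1 × 7.287 × 0.8162^(2/3))]² = 0.0141.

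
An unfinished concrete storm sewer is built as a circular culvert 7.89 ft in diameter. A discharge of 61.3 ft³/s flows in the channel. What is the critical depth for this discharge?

y_c = 1.93 ft

At critical depth, Q² T / (g A³) = 1, i.e. A³/T = Q²/g = 61.3²/32.2 = 116.7.
Trying y = 2.37 ft: A³/T = 260.9 — over.
Trying y = 1.93 ft: A³/T = 117.4 — matches.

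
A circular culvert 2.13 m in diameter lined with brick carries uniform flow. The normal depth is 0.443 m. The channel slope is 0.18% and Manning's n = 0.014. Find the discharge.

Q = 0.672 m³/s

For a circular section of diameter D = 2.13 m at depth y = 0.443 m, the central angle is θ = 2 arccos(1 − 2y/D) = 1.894 rad. Then A = (D²/8)(θ − sin θ) = 0.5365 m² and P = Dθ/2 = 2.017 m.
Hydraulic radius R = A/P = 0.5365/2.017 = 0.266 m.
Manning's equation: Q = (1/n) A R^(2/3) S^(1/2) = (1/0.014) × 0.5365 × 0.266^(2/3) × 0.0018^(1/2) = 0.672 m³/s.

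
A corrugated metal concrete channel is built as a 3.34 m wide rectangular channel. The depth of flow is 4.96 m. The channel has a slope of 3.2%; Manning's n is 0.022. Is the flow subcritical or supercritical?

Flow area A = b·y = 3.34 × 4.96 = 16.57 m². Wetted perimeter P = b + 2y = 3.34 + 2×4.96 = 13.26 m.
Hydraulic radius R = A/P = 16.57/13.26 = 1.249 m.
V = (1/n) R^(2/3) √S = (1/0.022) × 1.249^(2/3) × √0.032 = 9.432 m/s. Hydraulic depth D_h = A/T = 16.57/3.34 = 4.96 m.
Froude number Fr = V/√(g·D_h) = 9.432/√(9.81×4.96) = 1.35, which is greater than 1, so the flow is supercritical.

supercritical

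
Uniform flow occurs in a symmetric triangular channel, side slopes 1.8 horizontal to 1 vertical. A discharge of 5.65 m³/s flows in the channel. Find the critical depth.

y_c = 1.15 m

At critical depth, Q² T / (g A³) = 1, i.e. A³/T = Q²/g = 5.65²/9.81 = 3.254.
Trying y = 1.4 m: A³/T = 8.713 — over.
Trying y = 0.891 m: A³/T = 0.9097 — short.
Trying y = 1.15 m: A³/T = 3.258 — ≈ 3.254.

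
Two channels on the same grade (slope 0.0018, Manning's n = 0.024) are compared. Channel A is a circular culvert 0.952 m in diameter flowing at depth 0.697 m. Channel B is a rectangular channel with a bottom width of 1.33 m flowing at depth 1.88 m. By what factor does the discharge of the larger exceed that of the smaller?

Channel A: For a circular section of diameter D = 0.952 m at depth y = 0.697 m, the central angle is θ = 2 arccos(1 − 2y/D) = 4.107 rad. Then A = (D²/8)(θ − sin θ) = 0.5585 m² and P = Dθ/2 = 1.955 m. Hydraulic radius R = A/P = 0.5585/1.955 = 0.2857 m. Q_A = (1/0.024)·0.5585·0.2857^(2/3)·√0.0018 = 0.4282 m³/s.
Channel B: Flow area A = b·y = 1.33 × 1.88 = 2.5 m². Wetted perimeter P = b + 2y = 1.33 + 2×1.88 = 5.09 m. Hydraulic radius R = A/P = 2.5/5.09 = 0.4912 m. Q_B = (1/0.024)·2.5·0.4912^(2/3)·√0.0018 = 2.752 m³/s.
The larger discharge is 2.752 m³/s and the smaller is 0.4282 m³/s; the ratio is 6.43.

6.43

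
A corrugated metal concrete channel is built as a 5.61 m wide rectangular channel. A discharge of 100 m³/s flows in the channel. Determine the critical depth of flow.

For a rectangular channel, critical depth y_c = (q²/g)^(1/3) where q = Q/b = 100/5.61 = 17.83 m²/s.
So y_c = (17.83²/9.81)^(1/3) = 3.19 m.

y_c = 3.19 m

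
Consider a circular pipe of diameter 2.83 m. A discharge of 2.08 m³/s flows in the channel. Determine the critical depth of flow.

At critical depth, Q² T / (g A³) = 1, i.e. A³/T = Q²/g = 2.08²/9.81 = 0.441.
At y = 0.726 m: A³/T = 0.839 — too large.
At y = 0.544 m: A³/T = 0.2716 — too small.
At y = 0.616 m: A³/T = 0.4419 — close enough.

y_c = 0.616 m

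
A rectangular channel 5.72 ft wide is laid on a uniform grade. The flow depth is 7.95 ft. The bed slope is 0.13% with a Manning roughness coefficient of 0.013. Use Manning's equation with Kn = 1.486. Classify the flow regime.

Flow area A = b·y = 5.72 × 7.95 = 45.47 ft². Wetted perimeter P = b + 2y = 5.72 + 2×7.95 = 21.62 ft.
Hydraulic radius R = A/P = 45.47/21.62 = 2.103 ft.
V = (1.486/n) R^(2/3) √S = (1.486/0.013) × 2.103^(2/3) × √0.0013 = 6.766 ft/s. Hydraulic depth D_h = A/T = 45.47/5.72 = 7.95 ft.
Froude number Fr = V/√(g·D_h) = 6.766/√(32.2×7.95) = 0.423, which is less than 1, so the flow is subcritical.

subcritical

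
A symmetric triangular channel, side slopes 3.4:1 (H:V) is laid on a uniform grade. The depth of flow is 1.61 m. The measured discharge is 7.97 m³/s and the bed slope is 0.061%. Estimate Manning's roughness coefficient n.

n = 0.023

For a triangular section with side slope z = 3.4: A = zy² = 3.4×1.61² = 8.813 m²; P = 2y√(1+z²) = 2×1.61×3.544 = 11.41 m.
Hydraulic radius R = A/P = 8.813/11.41 = 0.7723 m.
Rearranging Manning's equation: n = (1/Q) A R^(2/3) S^(1/2) = (1/7.97) × 8.813 × 0.7723^(2/3) × √0.00061 = 0.023.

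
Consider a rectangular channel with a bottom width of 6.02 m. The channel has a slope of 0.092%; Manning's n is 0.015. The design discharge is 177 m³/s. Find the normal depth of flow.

y_n = 8.53 m

Manning's equation rearranged: A R^(2/3) = nQ / (1·√S) = 0.015 × 177 / (√0.00092) = 87.53.
Try y = 10.2 m: A R^(2/3) = 107.7 — high.
Try y = 6.23 m: A R^(2/3) = 60.12 — low.
Try y = 8.53 m: A R^(2/3) = 87.52 — close enough.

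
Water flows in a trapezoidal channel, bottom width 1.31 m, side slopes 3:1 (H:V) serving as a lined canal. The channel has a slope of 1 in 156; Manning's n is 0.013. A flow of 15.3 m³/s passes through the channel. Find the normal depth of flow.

Manning's equation rearranged: A R^(2/3) = nQ / (1·√S) = 0.013 × 15.3 / (√0.00641) = 2.484.
At y = 1.01 m: A R^(2/3) = 3.011 — high.
At y = 0.769 m: A R^(2/3) = 1.635 — low.
At y = 0.928 m: A R^(2/3) = 2.486 — close enough.

y_n = 0.928 m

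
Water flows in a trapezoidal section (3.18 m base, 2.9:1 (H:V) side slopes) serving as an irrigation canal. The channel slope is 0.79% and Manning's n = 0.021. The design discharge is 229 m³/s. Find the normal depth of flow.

Manning's equation rearranged: A R^(2/3) = nQ / (1·√S) = 0.021 × 229 / (√0.0079) = 54.11.
Try y = 3.39 m: A R^(2/3) = 66.22 — high.
Try y = 2.66 m: A R^(2/3) = 37.74 — low.
Try y = 3.11 m: A R^(2/3) = 54.13 — ≈ 54.11.

y_n = 3.11 m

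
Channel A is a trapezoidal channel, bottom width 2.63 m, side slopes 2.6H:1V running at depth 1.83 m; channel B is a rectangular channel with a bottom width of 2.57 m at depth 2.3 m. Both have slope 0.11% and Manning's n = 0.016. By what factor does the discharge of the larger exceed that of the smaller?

2.69

Channel A: With bottom width b = 2.63 m and side slope z = 2.6: A = (b + zy)y = (2.63 + 2.6×1.83)×1.83 = 13.52 m²; P = b + 2y√(1+z²) = 2.63 + 2×1.83×2.786 = 12.83 m. Hydraulic radius R = A/P = 13.52/12.83 = 1.054 m. Q_A = (1/0.016)·13.52·1.054^(2/3)·√0.0011 = 29.03 m³/s.
Channel B: Flow area A = b·y = 2.57 × 2.3 = 5.911 m². Wetted perimeter P = b + 2y = 2.57 + 2×2.3 = 7.17 m. Hydraulic radius R = A/P = 5.911/7.17 = 0.8244 m. Q_B = (1/0.016)·5.911·0.8244^(2/3)·√0.0011 = 10.77 m³/s.
The larger discharge is 29.03 m³/s and the smaller is 10.77 m³/s; the ratio is 2.69.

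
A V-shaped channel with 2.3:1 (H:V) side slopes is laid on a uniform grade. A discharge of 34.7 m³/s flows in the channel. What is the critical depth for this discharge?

At critical depth, Q² T / (g A³) = 1, i.e. A³/T = Q²/g = 34.7²/9.81 = 122.7.
Trying y = 2.67 m: A³/T = 358.9 — over.
Trying y = 1.8 m: A³/T = 49.98 — short.
Trying y = 2.15 m: A³/T = 121.5 — matches.

y_c = 2.15 m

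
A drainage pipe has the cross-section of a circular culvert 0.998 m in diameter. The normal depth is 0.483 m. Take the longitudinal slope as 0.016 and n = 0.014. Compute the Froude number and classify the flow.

For a circular section of diameter D = 0.998 m at depth y = 0.483 m, the central angle is θ = 2 arccos(1 − 2y/D) = 3.077 rad. Then A = (D²/8)(θ − sin θ) = 0.3752 m² and P = Dθ/2 = 1.536 m.
Hydraulic radius R = A/P = 0.3752/1.536 = 0.2443 m.
V = (1/n) R^(2/3) √S = (1/0.014) × 0.2443^(2/3) × √0.016 = 3.531 m/s. Hydraulic depth D_h = A/T = 0.3752/0.9975 = 0.3761 m.
Froude number Fr = V/√(g·D_h) = 3.531/√(9.81×0.3761) = 1.84, which is greater than 1, so the flow is supercritical.

supercritical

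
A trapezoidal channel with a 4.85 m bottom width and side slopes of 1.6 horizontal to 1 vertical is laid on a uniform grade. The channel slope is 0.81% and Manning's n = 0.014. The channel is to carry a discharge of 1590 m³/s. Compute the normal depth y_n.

Manning's equation rearranged: A R^(2/3) = nQ / (1·√S) = 0.014 × 1590 / (√0.0081) = 247.3.
Try y = 7.57 m: A R^(2/3) = 315 — over.
Try y = 4.79 m: A R^(2/3) = 113.8 — short.
Try y = 6.81 m: A R^(2/3) = 247.7 — ≈ 247.3.

y_n = 6.81 m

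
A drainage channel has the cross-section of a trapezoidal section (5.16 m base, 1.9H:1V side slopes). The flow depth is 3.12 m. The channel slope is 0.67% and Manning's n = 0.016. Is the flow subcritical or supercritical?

supercritical

With bottom width b = 5.16 m and side slope z = 1.9: A = (b + zy)y = (5.16 + 1.9×3.12)×3.12 = 34.59 m²; P = b + 2y√(1+z²) = 5.16 + 2×3.12×2.147 = 18.56 m.
Hydraulic radius R = A/P = 34.59/18.56 = 1.864 m.
V = (1/n) R^(2/3) √S = (1/0.016) × 1.864^(2/3) × √0.0067 = 7.749 m/s. Hydraulic depth D_h = A/T = 34.59/17.02 = 2.033 m.
Froude number Fr = V/√(g·D_h) = 7.749/√(9.81×2.033) = 1.74, which is greater than 1, so the flow is supercritical.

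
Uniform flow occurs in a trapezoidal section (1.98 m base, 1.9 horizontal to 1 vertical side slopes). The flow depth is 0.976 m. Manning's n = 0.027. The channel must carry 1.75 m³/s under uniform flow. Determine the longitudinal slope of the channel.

S = 0.000311

With bottom width b = 1.98 m and side slope z = 1.9: A = (b + zy)y = (1.98 + 1.9×0.976)×0.976 = 3.742 m²; P = b + 2y√(1+z²) = 1.98 + 2×0.976×2.147 = 6.171 m.
Hydraulic radius R = A/P = 3.742/6.171 = 0.6064 m.
From Manning's equation, S = [nQ / (1 A R^(2/3))]² = [0.027 × 1.75 / (1 × 3.742 × 0.6064^(2/3))]² = 0.000311.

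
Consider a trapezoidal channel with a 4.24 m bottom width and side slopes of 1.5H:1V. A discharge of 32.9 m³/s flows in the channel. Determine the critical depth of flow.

y_c = 1.52 m

At critical depth, Q² T / (g A³) = 1, i.e. A³/T = Q²/g = 32.9²/9.81 = 110.3.
Trying y = 1.92 m: A³/T = 255.5 — too large.
Trying y = 1.06 m: A³/T = 31.81 — too small.
Trying y = 1.52 m: A³/T = 110.6 — ≈ 110.3.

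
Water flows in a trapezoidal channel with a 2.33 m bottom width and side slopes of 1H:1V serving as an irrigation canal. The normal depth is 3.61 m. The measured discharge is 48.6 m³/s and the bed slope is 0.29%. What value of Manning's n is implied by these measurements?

With bottom width b = 2.33 m and side slope z = 1: A = (b + zy)y = (2.33 + 1×3.61)×3.61 = 21.44 m²; P = b + 2y√(1+z²) = 2.33 + 2×3.61×1.414 = 12.54 m.
Hydraulic radius R = A/P = 21.44/12.54 = 1.71 m.
Rearranging Manning's equation: n = (1/Q) A R^(2/3) S^(1/2) = (1/48.6) × 21.44 × 1.71^(2/3) × √0.0029 = 0.034.

n = 0.034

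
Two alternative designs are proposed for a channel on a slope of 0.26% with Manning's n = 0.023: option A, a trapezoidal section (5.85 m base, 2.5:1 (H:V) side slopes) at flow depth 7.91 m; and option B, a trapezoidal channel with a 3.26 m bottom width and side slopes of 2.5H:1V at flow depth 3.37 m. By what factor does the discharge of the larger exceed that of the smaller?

8.9

Channel A: With bottom width b = 5.85 m and side slope z = 2.5: A = (b + zy)y = (5.85 + 2.5×7.91)×7.91 = 202.7 m²; P = b + 2y√(1+z²) = 5.85 + 2×7.91×2.693 = 48.45 m. Hydraulic radius R = A/P = 202.7/48.45 = 4.184 m. Q_A = (1/0.023)·202.7·4.184^(2/3)·√0.0026 = 1167 m³/s.
Channel B: With bottom width b = 3.26 m and side slope z = 2.5: A = (b + zy)y = (3.26 + 2.5×3.37)×3.37 = 39.38 m²; P = b + 2y√(1+z²) = 3.26 + 2×3.37×2.693 = 21.41 m. Hydraulic radius R = A/P = 39.38/21.41 = 1.839 m. Q_B = (1/0.023)·39.38·1.839^(2/3)·√0.0026 = 131.1 m³/s.
The larger discharge is 1167 m³/s and the smaller is 131.1 m³/s; the ratio is 8.9.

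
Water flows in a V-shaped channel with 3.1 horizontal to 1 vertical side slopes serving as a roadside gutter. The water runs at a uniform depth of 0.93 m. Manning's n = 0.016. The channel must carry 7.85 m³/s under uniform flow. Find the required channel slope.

For a triangular section with side slope z = 3.1: A = zy² = 3.1×0.93² = 2.681 m²; P = 2y√(1+z²) = 2×0.93×3.257 = 6.059 m.
Hydraulic radius R = A/P = 2.681/6.059 = 0.4425 m.
From Manning's equation, S = [nQ / (1 A R^(2/3))]² = [0.016 × 7.85 / (1 × 2.681 × 0.4425^(2/3))]² = 0.00651.

S = 0.00651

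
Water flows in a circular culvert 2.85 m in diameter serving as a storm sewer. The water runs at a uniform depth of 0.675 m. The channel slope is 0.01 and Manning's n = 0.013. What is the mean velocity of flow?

For a circular section of diameter D = 2.85 m at depth y = 0.675 m, the central angle is θ = 2 arccos(1 − 2y/D) = 2.033 rad. Then A = (D²/8)(θ − sin θ) = 1.155 m² and P = Dθ/2 = 2.897 m.
Hydraulic radius R = A/P = 1.155/2.897 = 0.3988 m.
From Manning's equation, V = (1/n) R^(2/3) S^(1/2) = (1/0.013) × 0.3988^(2/3) × 0.01^(1/2) = 4.17 m/s.

V = 4.17 m/s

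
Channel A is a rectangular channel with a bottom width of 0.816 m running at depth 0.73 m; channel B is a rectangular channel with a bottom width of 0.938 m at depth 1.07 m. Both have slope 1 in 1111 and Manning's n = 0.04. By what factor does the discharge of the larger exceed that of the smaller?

1.95

Channel A: Flow area A = b·y = 0.816 × 0.73 = 0.5957 m². Wetted perimeter P = b + 2y = 0.816 + 2×0.73 = 2.276 m. Hydraulic radius R = A/P = 0.5957/2.276 = 0.2617 m. Q_A = (1/0.04)·0.5957·0.2617^(2/3)·√0.0009001 = 0.1828 m³/s.
Channel B: Flow area A = b·y = 0.938 × 1.07 = 1.004 m². Wetted perimeter P = b + 2y = 0.938 + 2×1.07 = 3.078 m. Hydraulic radius R = A/P = 1.004/3.078 = 0.3261 m. Q_B = (1/0.04)·1.004·0.3261^(2/3)·√0.0009001 = 0.3566 m³/s.
The larger discharge is 0.3566 m³/s and the smaller is 0.1828 m³/s; the ratio is 1.95.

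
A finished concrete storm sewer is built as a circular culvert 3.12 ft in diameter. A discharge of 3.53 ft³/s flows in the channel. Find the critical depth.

y_c = 0.58 ft

At critical depth, Q² T / (g A³) = 1, i.e. A³/T = Q²/g = 3.53²/32.2 = 0.387.
At y = 0.484 ft: A³/T = 0.1905 — short.
At y = 0.58 ft: A³/T = 0.388 — close enough.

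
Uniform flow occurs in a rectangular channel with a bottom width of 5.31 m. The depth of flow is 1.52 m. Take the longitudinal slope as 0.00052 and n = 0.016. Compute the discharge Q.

Q = 11.2 m³/s

Flow area A = b·y = 5.31 × 1.52 = 8.071 m². Wetted perimeter P = b + 2y = 5.31 + 2×1.52 = 8.35 m.
Hydraulic radius R = A/P = 8.071/8.35 = 0.9666 m.
Manning's equation: Q = (1/n) A R^(2/3) S^(1/2) = (1/0.016) × 8.071 × 0.9666^(2/3) × 0.00052^(1/2) = 11.2 m³/s.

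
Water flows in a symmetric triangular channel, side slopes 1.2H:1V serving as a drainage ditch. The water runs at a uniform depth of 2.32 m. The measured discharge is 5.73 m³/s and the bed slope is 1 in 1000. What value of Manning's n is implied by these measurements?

n = 0.033

For a triangular section with side slope z = 1.2: A = zy² = 1.2×2.32² = 6.459 m²; P = 2y√(1+z²) = 2×2.32×1.562 = 7.248 m.
Hydraulic radius R = A/P = 6.459/7.248 = 0.8911 m.
Rearranging Manning's equation: n = (1/Q) A R^(2/3) S^(1/2) = (1/5.73) × 6.459 × 0.8911^(2/3) × √0.001 = 0.033.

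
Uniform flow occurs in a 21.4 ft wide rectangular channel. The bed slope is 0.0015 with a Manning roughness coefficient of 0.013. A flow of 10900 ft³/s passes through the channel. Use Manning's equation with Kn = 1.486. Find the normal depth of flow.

y_n = 29.2 ft

Manning's equation rearranged: A R^(2/3) = nQ / (1.486·√S) = 0.013 × 10900 / (1.486 × √0.0015) = 2462.
At y = 36.1 ft: A R^(2/3) = 3155 — high.
At y = 24.2 ft: A R^(2/3) = 1970 — low.
At y = 29.2 ft: A R^(2/3) = 2464 — close enough.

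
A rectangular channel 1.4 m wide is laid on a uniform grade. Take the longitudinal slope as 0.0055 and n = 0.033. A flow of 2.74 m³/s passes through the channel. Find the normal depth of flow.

y_n = 1.44 m

Manning's equation rearranged: A R^(2/3) = nQ / (1·√S) = 0.033 × 2.74 / (√0.0055) = 1.219.
Try y = 1.6 m: A R^(2/3) = 1.386 — too large.
Try y = 1.06 m: A R^(2/3) = 0.8344 — too small.
Try y = 1.44 m: A R^(2/3) = 1.22 — ≈ 1.219.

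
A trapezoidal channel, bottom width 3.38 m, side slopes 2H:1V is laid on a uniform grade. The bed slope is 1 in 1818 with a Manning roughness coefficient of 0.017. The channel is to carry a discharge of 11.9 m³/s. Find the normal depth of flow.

Manning's equation rearranged: A R^(2/3) = nQ / (1·√S) = 0.017 × 11.9 / (√0.0005501) = 8.626.
Try y = 1.82 m: A R^(2/3) = 13.69 — over.
Try y = 1.07 m: A R^(2/3) = 4.759 — short.
Try y = 1.45 m: A R^(2/3) = 8.633 — close enough.

y_n = 1.45 m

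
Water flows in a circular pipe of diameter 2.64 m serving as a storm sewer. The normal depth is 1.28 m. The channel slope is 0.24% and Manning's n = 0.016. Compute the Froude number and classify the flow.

For a circular section of diameter D = 2.64 m at depth y = 1.28 m, the central angle is θ = 2 arccos(1 − 2y/D) = 3.081 rad. Then A = (D²/8)(θ − sin θ) = 2.631 m² and P = Dθ/2 = 4.067 m.
Hydraulic radius R = A/P = 2.631/4.067 = 0.647 m.
V = (1/n) R^(2/3) √S = (1/0.016) × 0.647^(2/3) × √0.0024 = 2.291 m/s. Hydraulic depth D_h = A/T = 2.631/2.639 = 0.9972 m.
Froude number Fr = V/√(g·D_h) = 2.291/√(9.81×0.9972) = 0.732, which is less than 1, so the flow is subcritical.

subcritical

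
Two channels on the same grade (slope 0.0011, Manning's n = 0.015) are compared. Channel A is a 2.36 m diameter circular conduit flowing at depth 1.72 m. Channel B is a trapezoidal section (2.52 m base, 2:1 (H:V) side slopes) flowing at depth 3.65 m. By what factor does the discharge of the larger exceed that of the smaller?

Channel A: For a circular section of diameter D = 2.36 m at depth y = 1.72 m, the central angle is θ = 2 arccos(1 − 2y/D) = 4.092 rad. Then A = (D²/8)(θ − sin θ) = 3.416 m² and P = Dθ/2 = 4.829 m. Hydraulic radius R = A/P = 3.416/4.829 = 0.7073 m. Q_A = (1/0.015)·3.416·0.7073^(2/3)·√0.0011 = 5.995 m³/s.
Channel B: With bottom width b = 2.52 m and side slope z = 2: A = (b + zy)y = (2.52 + 2×3.65)×3.65 = 35.84 m²; P = b + 2y√(1+z²) = 2.52 + 2×3.65×2.236 = 18.84 m. Hydraulic radius R = A/P = 35.84/18.84 = 1.902 m. Q_B = (1/0.015)·35.84·1.902^(2/3)·√0.0011 = 121.7 m³/s.
The larger discharge is 121.7 m³/s and the smaller is 5.995 m³/s; the ratio is 20.3.

20.3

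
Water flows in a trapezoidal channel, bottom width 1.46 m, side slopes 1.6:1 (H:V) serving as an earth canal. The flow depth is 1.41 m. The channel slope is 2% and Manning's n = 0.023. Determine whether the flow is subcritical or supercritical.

With bottom width b = 1.46 m and side slope z = 1.6: A = (b + zy)y = (1.46 + 1.6×1.41)×1.41 = 5.24 m²; P = b + 2y√(1+z²) = 1.46 + 2×1.41×1.887 = 6.781 m.
Hydraulic radius R = A/P = 5.24/6.781 = 0.7727 m.
V = (1/n) R^(2/3) √S = (1/0.023) × 0.7727^(2/3) × √0.02 = 5.178 m/s. Hydraulic depth D_h = A/T = 5.24/5.972 = 0.8774 m.
Froude number Fr = V/√(g·D_h) = 5.178/√(9.81×0.8774) = 1.76, which is greater than 1, so the flow is supercritical.

supercritical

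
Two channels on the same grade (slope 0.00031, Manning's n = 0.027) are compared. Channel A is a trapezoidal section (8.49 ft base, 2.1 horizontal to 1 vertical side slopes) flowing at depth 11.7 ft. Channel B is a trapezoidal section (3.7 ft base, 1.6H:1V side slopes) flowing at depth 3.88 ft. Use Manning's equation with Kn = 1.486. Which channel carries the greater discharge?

Channel A: With bottom width b = 8.49 ft and side slope z = 2.1: A = (b + zy)y = (8.49 + 2.1×11.7)×11.7 = 386.8 ft²; P = b + 2y√(1+z²) = 8.49 + 2×11.7×2.326 = 62.92 ft. Hydraulic radius R = A/P = 386.8/62.92 = 6.148 ft. Q_A = (1.486/0.027)·386.8·6.148^(2/3)·√0.00031 = 1258 ft³/s.
Channel B: With bottom width b = 3.7 ft and side slope z = 1.6: A = (b + zy)y = (3.7 + 1.6×3.88)×3.88 = 38.44 ft²; P = b + 2y√(1+z²) = 3.7 + 2×3.88×1.887 = 18.34 ft. Hydraulic radius R = A/P = 38.44/18.34 = 2.096 ft. Q_B = (1.486/0.027)·38.44·2.096^(2/3)·√0.00031 = 61.01 ft³/s.
Q_A = 1258 ft³/s vs Q_B = 61.01 ft³/s, so channel A carries more.

channel A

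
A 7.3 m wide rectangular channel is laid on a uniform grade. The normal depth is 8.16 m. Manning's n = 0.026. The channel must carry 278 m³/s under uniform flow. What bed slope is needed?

Flow area A = b·y = 7.3 × 8.16 = 59.57 m². Wetted perimeter P = b + 2y = 7.3 + 2×8.16 = 23.62 m.
Hydraulic radius R = A/P = 59.57/23.62 = 2.522 m.
From Manning's equation, S = [nQ / (1 A R^(2/3))]² = [0.026 × 278 / (1 × 59.57 × 2.522^(2/3))]² = 0.00429.

S = 0.00429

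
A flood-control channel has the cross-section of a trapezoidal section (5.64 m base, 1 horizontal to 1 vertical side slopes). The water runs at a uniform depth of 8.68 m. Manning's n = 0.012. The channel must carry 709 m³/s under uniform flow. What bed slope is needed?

S = 0.00071

With bottom width b = 5.64 m and side slope z = 1: A = (b + zy)y = (5.64 + 1×8.68)×8.68 = 124.3 m²; P = b + 2y√(1+z²) = 5.64 + 2×8.68×1.414 = 30.19 m.
Hydraulic radius R = A/P = 124.3/30.19 = 4.117 m.
From Manning's equation, S = [nQ / (1 A R^(2/3))]² = [0.012 × 709 / (1 × 124.3 × 4.117^(2/3))]² = 0.00071.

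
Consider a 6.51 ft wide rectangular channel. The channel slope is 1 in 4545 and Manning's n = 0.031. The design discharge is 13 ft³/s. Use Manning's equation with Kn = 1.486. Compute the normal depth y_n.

Manning's equation rearranged: A R^(2/3) = nQ / (1.486·√S) = 0.031 × 13 / (1.486 × √0.00022) = 18.28.
Try y = 1.61 ft: A R^(2/3) = 11.01 — low.
Try y = 2.54 ft: A R^(2/3) = 20.96 — high.
Try y = 2.3 ft: A R^(2/3) = 18.27 — ≈ 18.28.

y_n = 2.3 ft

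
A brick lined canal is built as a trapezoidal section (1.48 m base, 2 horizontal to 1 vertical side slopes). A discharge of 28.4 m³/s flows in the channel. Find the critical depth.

y_c = 1.77 m

At critical depth, Q² T / (g A³) = 1, i.e. A³/T = Q²/g = 28.4²/9.81 = 82.22.
At y = 1.38 m: A³/T = 28.62 — low.
At y = 1.77 m: A³/T = 81.95 — matches.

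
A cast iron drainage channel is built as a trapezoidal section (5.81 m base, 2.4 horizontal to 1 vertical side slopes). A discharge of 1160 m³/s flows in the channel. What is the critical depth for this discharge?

y_c = 7.51 m

At critical depth, Q² T / (g A³) = 1, i.e. A³/T = Q²/g = 1160²/9.81 = 137200.
At y = 8.46 m: A³/T = 232300 — too large.
At y = 5.25 m: A³/T = 29120 — too small.
At y = 7.51 m: A³/T = 137000 — close enough.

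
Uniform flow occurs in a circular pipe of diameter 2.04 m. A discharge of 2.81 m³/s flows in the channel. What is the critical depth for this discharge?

y_c = 0.79 m

At critical depth, Q² T / (g A³) = 1, i.e. A³/T = Q²/g = 2.81²/9.81 = 0.8049.
At y = 0.952 m: A³/T = 1.644 — over.
At y = 0.705 m: A³/T = 0.5185 — short.
At y = 0.79 m: A³/T = 0.8039 — matches.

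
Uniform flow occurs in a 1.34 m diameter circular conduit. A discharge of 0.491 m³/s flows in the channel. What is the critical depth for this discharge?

At critical depth, Q² T / (g A³) = 1, i.e. A³/T = Q²/g = 0.491²/9.81 = 0.02458.
Try y = 0.45 m: A³/T = 0.05676 — over.
Try y = 0.274 m: A³/T = 0.008236 — short.
Try y = 0.363 m: A³/T = 0.02468 — close enough.

y_c = 0.363 m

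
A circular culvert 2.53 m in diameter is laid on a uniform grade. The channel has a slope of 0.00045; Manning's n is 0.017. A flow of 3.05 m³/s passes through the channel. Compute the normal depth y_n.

Manning's equation rearranged: A R^(2/3) = nQ / (1·√S) = 0.017 × 3.05 / (√0.00045) = 2.444.
Trying y = 1.09 m: A R^(2/3) = 1.428 — low.
Trying y = 1.68 m: A R^(2/3) = 2.888 — high.
Trying y = 1.5 m: A R^(2/3) = 2.443 — ≈ 2.444.

y_n = 1.5 m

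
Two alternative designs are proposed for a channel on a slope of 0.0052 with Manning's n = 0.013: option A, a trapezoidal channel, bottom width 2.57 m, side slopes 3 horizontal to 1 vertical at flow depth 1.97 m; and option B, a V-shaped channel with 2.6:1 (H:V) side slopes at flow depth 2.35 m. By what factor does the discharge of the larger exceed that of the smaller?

1.17

Channel A: With bottom width b = 2.57 m and side slope z = 3: A = (b + zy)y = (2.57 + 3×1.97)×1.97 = 16.71 m²; P = b + 2y√(1+z²) = 2.57 + 2×1.97×3.162 = 15.03 m. Hydraulic radius R = A/P = 16.71/15.03 = 1.112 m. Q_A = (1/0.013)·16.71·1.112^(2/3)·√0.0052 = 99.43 m³/s.
Channel B: For a triangular section with side slope z = 2.6: A = zy² = 2.6×2.35² = 14.36 m²; P = 2y√(1+z²) = 2×2.35×2.786 = 13.09 m. Hydraulic radius R = A/P = 14.36/13.09 = 1.097 m. Q_B = (1/0.013)·14.36·1.097^(2/3)·√0.0052 = 84.7 m³/s.
The larger discharge is 99.43 m³/s and the smaller is 84.7 m³/s; the ratio is 1.17.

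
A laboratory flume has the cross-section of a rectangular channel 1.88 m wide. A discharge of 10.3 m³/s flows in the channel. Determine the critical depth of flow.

For a rectangular channel, critical depth y_c = (q²/g)^(1/3) where q = Q/b = 10.3/1.88 = 5.479 m²/s.
So y_c = (5.479²/9.81)^(1/3) = 1.45 m.

y_c = 1.45 m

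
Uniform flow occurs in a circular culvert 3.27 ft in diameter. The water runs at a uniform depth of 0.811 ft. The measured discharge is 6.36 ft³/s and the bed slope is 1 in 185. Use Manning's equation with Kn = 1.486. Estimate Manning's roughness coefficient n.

For a circular section of diameter D = 3.27 ft at depth y = 0.811 ft, the central angle is θ = 2 arccos(1 − 2y/D) = 2.085 rad. Then A = (D²/8)(θ − sin θ) = 1.623 ft² and P = Dθ/2 = 3.409 ft.
Hydraulic radius R = A/P = 1.623/3.409 = 0.4762 ft.
Rearranging Manning's equation: n = (1.486/Q) A R^(2/3) S^(1/2) = (1.486/6.36) × 1.623 × 0.4762^(2/3) × √0.005405 = 0.017.

n = 0.017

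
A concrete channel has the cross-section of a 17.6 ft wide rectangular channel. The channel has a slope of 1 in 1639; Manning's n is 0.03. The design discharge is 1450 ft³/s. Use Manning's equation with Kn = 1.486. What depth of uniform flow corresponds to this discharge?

y_n = 20.1 ft

Manning's equation rearranged: A R^(2/3) = nQ / (1.486·√S) = 0.03 × 1450 / (1.486 × √0.0006101) = 1185.
Trying y = 23 ft: A R^(2/3) = 1390 — too large.
Trying y = 14.8 ft: A R^(2/3) = 813.4 — too small.
Trying y = 20.1 ft: A R^(2/3) = 1184 — ≈ 1185.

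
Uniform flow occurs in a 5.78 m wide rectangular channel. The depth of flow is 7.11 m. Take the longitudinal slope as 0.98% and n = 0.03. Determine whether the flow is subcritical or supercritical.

Flow area A = b·y = 5.78 × 7.11 = 41.1 m². Wetted perimeter P = b + 2y = 5.78 + 2×7.11 = 20 m.
Hydraulic radius R = A/P = 41.1/20 = 2.055 m.
V = (1/n) R^(2/3) √S = (1/0.03) × 2.055^(2/3) × √0.0098 = 5.333 m/s. Hydraulic depth D_h = A/T = 41.1/5.78 = 7.11 m.
Froude number Fr = V/√(g·D_h) = 5.333/√(9.81×7.11) = 0.639, which is less than 1, so the flow is subcritical.

subcritical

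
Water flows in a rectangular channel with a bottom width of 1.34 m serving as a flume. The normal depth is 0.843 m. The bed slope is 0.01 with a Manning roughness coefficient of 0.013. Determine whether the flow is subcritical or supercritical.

supercritical

Flow area A = b·y = 1.34 × 0.843 = 1.13 m². Wetted perimeter P = b + 2y = 1.34 + 2×0.843 = 3.026 m.
Hydraulic radius R = A/P = 1.13/3.026 = 0.3733 m.
V = (1/n) R^(2/3) √S = (1/0.013) × 0.3733^(2/3) × √0.01 = 3.988 m/s. Hydraulic depth D_h = A/T = 1.13/1.34 = 0.843 m.
Froude number Fr = V/√(g·D_h) = 3.988/√(9.81×0.843) = 1.39, which is greater than 1, so the flow is supercritical.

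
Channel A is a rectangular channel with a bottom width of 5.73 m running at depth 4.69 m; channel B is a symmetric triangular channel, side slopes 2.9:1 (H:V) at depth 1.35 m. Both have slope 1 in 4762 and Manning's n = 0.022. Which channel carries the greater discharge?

channel A

Channel A: Flow area A = b·y = 5.73 × 4.69 = 26.87 m². Wetted perimeter P = b + 2y = 5.73 + 2×4.69 = 15.11 m. Hydraulic radius R = A/P = 26.87/15.11 = 1.779 m. Q_A = (1/0.022)·26.87·1.779^(2/3)·√0.00021 = 25.98 m³/s.
Channel B: For a triangular section with side slope z = 2.9: A = zy² = 2.9×1.35² = 5.285 m²; P = 2y√(1+z²) = 2×1.35×3.068 = 8.282 m. Hydraulic radius R = A/P = 5.285/8.282 = 0.6381 m. Q_B = (1/0.022)·5.285·0.6381^(2/3)·√0.00021 = 2.58 m³/s.
Q_A = 25.98 m³/s vs Q_B = 2.58 m³/s, so channel A carries more.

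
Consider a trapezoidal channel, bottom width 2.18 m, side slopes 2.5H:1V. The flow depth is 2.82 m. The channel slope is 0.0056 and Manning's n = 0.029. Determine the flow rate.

With bottom width b = 2.18 m and side slope z = 2.5: A = (b + zy)y = (2.18 + 2.5×2.82)×2.82 = 26.03 m²; P = b + 2y√(1+z²) = 2.18 + 2×2.82×2.693 = 17.37 m.
Hydraulic radius R = A/P = 26.03/17.37 = 1.499 m.
Manning's equation: Q = (1/n) A R^(2/3) S^(1/2) = (1/0.029) × 26.03 × 1.499^(2/3) × 0.0056^(1/2) = 88 m³/s.

Q = 88 m³/s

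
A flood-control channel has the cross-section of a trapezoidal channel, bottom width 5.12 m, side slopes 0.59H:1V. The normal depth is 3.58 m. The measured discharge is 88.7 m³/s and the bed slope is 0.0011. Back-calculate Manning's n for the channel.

n = 0.015

With bottom width b = 5.12 m and side slope z = 0.59: A = (b + zy)y = (5.12 + 0.59×3.58)×3.58 = 25.89 m²; P = b + 2y√(1+z²) = 5.12 + 2×3.58×1.161 = 13.43 m.
Hydraulic radius R = A/P = 25.89/13.43 = 1.927 m.
Rearranging Manning's equation: n = (1/Q) A R^(2/3) S^(1/2) = (1/88.7) × 25.89 × 1.927^(2/3) × √0.0011 = 0.015.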